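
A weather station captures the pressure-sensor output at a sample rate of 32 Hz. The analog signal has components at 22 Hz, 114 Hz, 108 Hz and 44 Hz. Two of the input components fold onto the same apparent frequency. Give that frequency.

12 Hz

fs/2 = 16 Hz.
22 Hz > fs/2 = 16 Hz, folds to fs − 22 Hz = 10 Hz.
114 Hz mod fs = 18 Hz.
18 Hz > fs/2 = 16 Hz, folds to fs − 18 Hz = 14 Hz.
108 Hz mod fs = 12 Hz.
12 Hz ≤ fs/2 = 16 Hz, appears at 12 Hz.
44 Hz mod fs = 12 Hz.
12 Hz ≤ fs/2 = 16 Hz, appears at 12 Hz.
44 Hz and 108 Hz both map to 12 Hz.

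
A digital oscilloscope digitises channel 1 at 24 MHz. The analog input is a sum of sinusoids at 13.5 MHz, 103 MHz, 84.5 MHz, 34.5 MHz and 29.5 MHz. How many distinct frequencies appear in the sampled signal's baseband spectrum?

4

fs/2 = 12 MHz.
13.5 MHz > fs/2 = 12 MHz, folds to fs − 13.5 MHz = 10.5 MHz.
103 MHz mod fs = 7 MHz.
7 MHz ≤ fs/2 = 12 MHz, appears at 7 MHz.
84.5 MHz mod fs = 12.5 MHz.
12.5 MHz > fs/2 = 12 MHz, folds to fs − 12.5 MHz = 11.5 MHz.
34.5 MHz mod fs = 10.5 MHz.
10.5 MHz ≤ fs/2 = 12 MHz, appears at 10.5 MHz.
29.5 MHz mod fs = 5.5 MHz.
5.5 MHz ≤ fs/2 = 12 MHz, appears at 5.5 MHz.
Distinct values: {5.5 MHz, 7 MHz, 10.5 MHz, 11.5 MHz} → 4.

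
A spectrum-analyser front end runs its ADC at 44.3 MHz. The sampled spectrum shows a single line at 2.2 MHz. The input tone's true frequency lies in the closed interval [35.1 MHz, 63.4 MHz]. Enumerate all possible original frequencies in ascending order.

Frequencies that alias to 2.2 MHz are k·fs ± 2.2 MHz for integer k ≥ 0.
k=0: 2.2 MHz.
k=1: 42.1 MHz, 46.5 MHz.
k=2: 86.4 MHz, 90.8 MHz.
Within [35.1 MHz, 63.4 MHz]: 42.1 MHz, 46.5 MHz.

42.1 MHz, 46.5 MHz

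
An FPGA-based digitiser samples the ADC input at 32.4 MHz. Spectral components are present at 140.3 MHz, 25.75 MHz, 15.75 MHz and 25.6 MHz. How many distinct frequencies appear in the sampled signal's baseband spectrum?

4

fs/2 = 16.2 MHz.
140.3 MHz mod fs = 10.7 MHz.
10.7 MHz ≤ fs/2 = 16.2 MHz, appears at 10.7 MHz.
25.75 MHz > fs/2 = 16.2 MHz, folds to fs − 25.75 MHz = 6.65 MHz.
15.75 MHz ≤ fs/2 = 16.2 MHz, passes unchanged.
25.6 MHz > fs/2 = 16.2 MHz, folds to fs − 25.6 MHz = 6.8 MHz.
Distinct values: {6.65 MHz, 6.8 MHz, 10.7 MHz, 15.75 MHz} → 4.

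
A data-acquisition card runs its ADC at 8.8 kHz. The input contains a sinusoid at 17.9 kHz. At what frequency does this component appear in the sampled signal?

17.9 kHz mod fs = 0.3 kHz.
0.3 kHz ≤ fs/2 = 4.4 kHz, appears at 0.3 kHz.

0.3 kHz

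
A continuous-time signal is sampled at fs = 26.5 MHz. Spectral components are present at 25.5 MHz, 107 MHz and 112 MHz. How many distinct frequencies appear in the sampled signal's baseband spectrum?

fs/2 = 13.25 MHz.
25.5 MHz > fs/2 = 13.25 MHz, folds to fs − 25.5 MHz = 1 MHz.
107 MHz mod fs = 1 MHz.
1 MHz ≤ fs/2 = 13.25 MHz, appears at 1 MHz.
112 MHz mod fs = 6 MHz.
6 MHz ≤ fs/2 = 13.25 MHz, appears at 6 MHz.
Distinct values: {1 MHz, 6 MHz} → 2.

2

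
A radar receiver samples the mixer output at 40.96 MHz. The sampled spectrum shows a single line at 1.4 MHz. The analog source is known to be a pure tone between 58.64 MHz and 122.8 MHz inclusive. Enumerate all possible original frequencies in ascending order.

Frequencies that alias to 1.4 MHz are k·fs ± 1.4 MHz for integer k ≥ 0.
k=0: 1.4 MHz.
k=1: 39.56 MHz, 42.36 MHz.
k=2: 80.52 MHz, 83.32 MHz.
k=3: 121.48 MHz, 124.28 MHz.
k=4: 162.44 MHz, 165.24 MHz.
Within [58.64 MHz, 122.8 MHz]: 80.52 MHz, 83.32 MHz, 121.48 MHz.

80.52 MHz, 83.32 MHz, 121.48 MHz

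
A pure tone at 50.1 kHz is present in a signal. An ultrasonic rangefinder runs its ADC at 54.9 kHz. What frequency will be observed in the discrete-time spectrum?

50.1 kHz > fs/2 = 27.45 kHz, folds to fs − 50.1 kHz = 4.8 kHz.

4.8 kHz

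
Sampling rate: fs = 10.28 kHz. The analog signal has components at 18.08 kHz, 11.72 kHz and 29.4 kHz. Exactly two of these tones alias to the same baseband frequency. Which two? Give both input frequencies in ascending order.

11.72 kHz, 29.4 kHz

fs/2 = 5.14 kHz.
18.08 kHz mod fs = 7.8 kHz.
7.8 kHz > fs/2 = 5.14 kHz, folds to fs − 7.8 kHz = 2.48 kHz.
11.72 kHz mod fs = 1.44 kHz.
1.44 kHz ≤ fs/2 = 5.14 kHz, appears at 1.44 kHz.
29.4 kHz mod fs = 8.84 kHz.
8.84 kHz > fs/2 = 5.14 kHz, folds to fs − 8.84 kHz = 1.44 kHz.
11.72 kHz and 29.4 kHz both map to 1.44 kHz.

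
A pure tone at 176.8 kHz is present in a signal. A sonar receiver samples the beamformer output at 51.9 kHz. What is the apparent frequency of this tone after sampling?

176.8 kHz mod fs = 21.1 kHz.
21.1 kHz ≤ fs/2 = 25.95 kHz, appears at 21.1 kHz.

21.1 kHz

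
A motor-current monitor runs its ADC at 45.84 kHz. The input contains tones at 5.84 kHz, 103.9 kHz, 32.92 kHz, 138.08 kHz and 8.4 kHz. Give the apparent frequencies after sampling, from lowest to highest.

0.56 kHz, 5.84 kHz, 8.4 kHz, 12.22 kHz, 12.92 kHz

fs/2 = 22.92 kHz.
5.84 kHz ≤ fs/2 = 22.92 kHz, passes unchanged.
103.9 kHz mod fs = 12.22 kHz.
12.22 kHz ≤ fs/2 = 22.92 kHz, appears at 12.22 kHz.
32.92 kHz > fs/2 = 22.92 kHz, folds to fs − 32.92 kHz = 12.92 kHz.
138.08 kHz mod fs = 0.56 kHz.
0.56 kHz ≤ fs/2 = 22.92 kHz, appears at 0.56 kHz.
8.4 kHz ≤ fs/2 = 22.92 kHz, passes unchanged.
Distinct values: {0.56 kHz, 5.84 kHz, 8.4 kHz, 12.22 kHz, 12.92 kHz}.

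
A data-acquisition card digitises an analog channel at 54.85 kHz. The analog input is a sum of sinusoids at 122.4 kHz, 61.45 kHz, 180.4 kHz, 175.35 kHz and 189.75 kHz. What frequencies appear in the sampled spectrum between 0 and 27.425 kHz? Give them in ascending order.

6.6 kHz, 10.8 kHz, 12.7 kHz, 15.85 kHz, 25.2 kHz

fs/2 = 27.425 kHz.
122.4 kHz mod fs = 12.7 kHz.
12.7 kHz ≤ fs/2 = 27.425 kHz, appears at 12.7 kHz.
61.45 kHz mod fs = 6.6 kHz.
6.6 kHz ≤ fs/2 = 27.425 kHz, appears at 6.6 kHz.
180.4 kHz mod fs = 15.85 kHz.
15.85 kHz ≤ fs/2 = 27.425 kHz, appears at 15.85 kHz.
175.35 kHz mod fs = 10.8 kHz.
10.8 kHz ≤ fs/2 = 27.425 kHz, appears at 10.8 kHz.
189.75 kHz mod fs = 25.2 kHz.
25.2 kHz ≤ fs/2 = 27.425 kHz, appears at 25.2 kHz.
Distinct values: {6.6 kHz, 10.8 kHz, 12.7 kHz, 15.85 kHz, 25.2 kHz}.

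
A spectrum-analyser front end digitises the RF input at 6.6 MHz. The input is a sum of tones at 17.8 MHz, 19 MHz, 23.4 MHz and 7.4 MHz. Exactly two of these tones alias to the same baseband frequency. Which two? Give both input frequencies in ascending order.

7.4 MHz, 19 MHz

fs/2 = 3.3 MHz.
17.8 MHz mod fs = 4.6 MHz.
4.6 MHz > fs/2 = 3.3 MHz, folds to fs − 4.6 MHz = 2 MHz.
19 MHz mod fs = 5.8 MHz.
5.8 MHz > fs/2 = 3.3 MHz, folds to fs − 5.8 MHz = 0.8 MHz.
23.4 MHz mod fs = 3.6 MHz.
3.6 MHz > fs/2 = 3.3 MHz, folds to fs − 3.6 MHz = 3 MHz.
7.4 MHz mod fs = 0.8 MHz.
0.8 MHz ≤ fs/2 = 3.3 MHz, appears at 0.8 MHz.
7.4 MHz and 19 MHz both map to 0.8 MHz.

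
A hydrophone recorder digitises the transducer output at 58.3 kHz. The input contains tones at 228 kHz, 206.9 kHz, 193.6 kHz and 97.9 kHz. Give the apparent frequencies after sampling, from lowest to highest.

fs/2 = 29.15 kHz.
228 kHz mod fs = 53.1 kHz.
53.1 kHz > fs/2 = 29.15 kHz, folds to fs − 53.1 kHz = 5.2 kHz.
206.9 kHz mod fs = 32 kHz.
32 kHz > fs/2 = 29.15 kHz, folds to fs − 32 kHz = 26.3 kHz.
193.6 kHz mod fs = 18.7 kHz.
18.7 kHz ≤ fs/2 = 29.15 kHz, appears at 18.7 kHz.
97.9 kHz mod fs = 39.6 kHz.
39.6 kHz > fs/2 = 29.15 kHz, folds to fs − 39.6 kHz = 18.7 kHz.
Distinct values: {5.2 kHz, 18.7 kHz, 26.3 kHz}.

5.2 kHz, 18.7 kHz, 26.3 kHz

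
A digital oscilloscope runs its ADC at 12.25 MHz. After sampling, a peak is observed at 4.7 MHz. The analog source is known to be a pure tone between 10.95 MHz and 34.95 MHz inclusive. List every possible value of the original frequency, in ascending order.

16.95 MHz, 19.8 MHz, 29.2 MHz, 32.05 MHz

Frequencies that alias to 4.7 MHz are k·fs ± 4.7 MHz for integer k ≥ 0.
k=0: 4.7 MHz.
k=1: 7.55 MHz, 16.95 MHz.
k=2: 19.8 MHz, 29.2 MHz.
k=3: 32.05 MHz, 41.45 MHz.
k=4: 44.3 MHz, 53.7 MHz.
Within [10.95 MHz, 34.95 MHz]: 16.95 MHz, 19.8 MHz, 29.2 MHz, 32.05 MHz.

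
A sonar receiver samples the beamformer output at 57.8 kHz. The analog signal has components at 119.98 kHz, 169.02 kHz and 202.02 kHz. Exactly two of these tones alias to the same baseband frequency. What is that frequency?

4.38 kHz

fs/2 = 28.9 kHz.
119.98 kHz mod fs = 4.38 kHz.
4.38 kHz ≤ fs/2 = 28.9 kHz, appears at 4.38 kHz.
169.02 kHz mod fs = 53.42 kHz.
53.42 kHz > fs/2 = 28.9 kHz, folds to fs − 53.42 kHz = 4.38 kHz.
202.02 kHz mod fs = 28.62 kHz.
28.62 kHz ≤ fs/2 = 28.9 kHz, appears at 28.62 kHz.
119.98 kHz and 169.02 kHz both map to 4.38 kHz.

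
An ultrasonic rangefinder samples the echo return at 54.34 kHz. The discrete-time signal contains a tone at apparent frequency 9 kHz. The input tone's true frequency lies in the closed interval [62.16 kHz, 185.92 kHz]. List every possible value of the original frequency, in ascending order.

Frequencies that alias to 9 kHz are k·fs ± 9 kHz for integer k ≥ 0.
k=0: 9 kHz.
k=1: 45.34 kHz, 63.34 kHz.
k=2: 99.68 kHz, 117.68 kHz.
k=3: 154.02 kHz, 172.02 kHz.
k=4: 208.36 kHz, 226.36 kHz.
Within [62.16 kHz, 185.92 kHz]: 63.34 kHz, 99.68 kHz, 117.68 kHz, 154.02 kHz, 172.02 kHz.

63.34 kHz, 99.68 kHz, 117.68 kHz, 154.02 kHz, 172.02 kHz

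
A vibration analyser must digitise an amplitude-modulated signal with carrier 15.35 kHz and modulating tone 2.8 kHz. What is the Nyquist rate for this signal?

AM sidebands sit at fc ± fm = 12.55 kHz and 18.15 kHz.
Highest-frequency component: 18.15 kHz.
Nyquist rate = 2 × 18.15 kHz = 36.3 kHz.

36.3 kHz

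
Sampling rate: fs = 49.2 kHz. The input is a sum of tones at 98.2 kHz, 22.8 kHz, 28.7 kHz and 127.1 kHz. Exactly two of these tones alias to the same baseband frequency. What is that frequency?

fs/2 = 24.6 kHz.
98.2 kHz mod fs = 49 kHz.
49 kHz > fs/2 = 24.6 kHz, folds to fs − 49 kHz = 0.2 kHz.
22.8 kHz ≤ fs/2 = 24.6 kHz, passes unchanged.
28.7 kHz > fs/2 = 24.6 kHz, folds to fs − 28.7 kHz = 20.5 kHz.
127.1 kHz mod fs = 28.7 kHz.
28.7 kHz > fs/2 = 24.6 kHz, folds to fs − 28.7 kHz = 20.5 kHz.
28.7 kHz and 127.1 kHz both map to 20.5 kHz.

20.5 kHz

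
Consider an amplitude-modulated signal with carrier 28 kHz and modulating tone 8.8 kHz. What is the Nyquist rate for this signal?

73.6 kHz

AM sidebands sit at fc ± fm = 19.2 kHz and 36.8 kHz.
Highest-frequency component: 36.8 kHz.
Nyquist rate = 2 × 36.8 kHz = 73.6 kHz.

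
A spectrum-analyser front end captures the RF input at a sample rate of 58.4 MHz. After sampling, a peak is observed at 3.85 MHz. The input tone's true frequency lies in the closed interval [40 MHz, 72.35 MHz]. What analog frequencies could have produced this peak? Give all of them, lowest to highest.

54.55 MHz, 62.25 MHz

Frequencies that alias to 3.85 MHz are k·fs ± 3.85 MHz for integer k ≥ 0.
k=0: 3.85 MHz.
k=1: 54.55 MHz, 62.25 MHz.
k=2: 112.95 MHz, 120.65 MHz.
Within [40 MHz, 72.35 MHz]: 54.55 MHz, 62.25 MHz.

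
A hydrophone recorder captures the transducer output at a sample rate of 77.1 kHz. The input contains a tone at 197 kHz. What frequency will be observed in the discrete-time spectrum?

197 kHz mod fs = 42.8 kHz.
42.8 kHz > fs/2 = 38.55 kHz, folds to fs − 42.8 kHz = 34.3 kHz.

34.3 kHz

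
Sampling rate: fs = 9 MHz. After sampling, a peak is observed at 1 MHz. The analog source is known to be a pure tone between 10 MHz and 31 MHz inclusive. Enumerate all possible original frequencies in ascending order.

10 MHz, 17 MHz, 19 MHz, 26 MHz, 28 MHz

Frequencies that alias to 1 MHz are k·fs ± 1 MHz for integer k ≥ 0.
k=0: 1 MHz.
k=1: 8 MHz, 10 MHz.
k=2: 17 MHz, 19 MHz.
k=3: 26 MHz, 28 MHz.
k=4: 35 MHz, 37 MHz.
Within [10 MHz, 31 MHz]: 10 MHz, 17 MHz, 19 MHz, 26 MHz, 28 MHz.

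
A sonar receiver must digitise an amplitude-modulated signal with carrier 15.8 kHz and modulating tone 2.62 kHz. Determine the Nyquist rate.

36.84 kHz

AM sidebands sit at fc ± fm = 13.18 kHz and 18.42 kHz.
Highest-frequency component: 18.42 kHz.
Nyquist rate = 2 × 18.42 kHz = 36.84 kHz.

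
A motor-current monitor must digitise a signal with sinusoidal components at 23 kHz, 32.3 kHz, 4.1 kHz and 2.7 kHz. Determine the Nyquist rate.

64.6 kHz

Highest-frequency component: 32.3 kHz.
Nyquist rate = 2 × 32.3 kHz = 64.6 kHz.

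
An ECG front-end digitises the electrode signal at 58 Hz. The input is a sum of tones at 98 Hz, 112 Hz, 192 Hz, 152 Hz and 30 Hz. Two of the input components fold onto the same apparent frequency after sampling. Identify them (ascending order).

98 Hz, 192 Hz

fs/2 = 29 Hz.
98 Hz mod fs = 40 Hz.
40 Hz > fs/2 = 29 Hz, folds to fs − 40 Hz = 18 Hz.
112 Hz mod fs = 54 Hz.
54 Hz > fs/2 = 29 Hz, folds to fs − 54 Hz = 4 Hz.
192 Hz mod fs = 18 Hz.
18 Hz ≤ fs/2 = 29 Hz, appears at 18 Hz.
152 Hz mod fs = 36 Hz.
36 Hz > fs/2 = 29 Hz, folds to fs − 36 Hz = 22 Hz.
30 Hz > fs/2 = 29 Hz, folds to fs − 30 Hz = 28 Hz.
98 Hz and 192 Hz both map to 18 Hz.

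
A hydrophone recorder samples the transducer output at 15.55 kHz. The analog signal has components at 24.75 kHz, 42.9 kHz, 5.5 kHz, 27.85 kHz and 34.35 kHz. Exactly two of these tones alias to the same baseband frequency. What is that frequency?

3.25 kHz

fs/2 = 7.775 kHz.
24.75 kHz mod fs = 9.2 kHz.
9.2 kHz > fs/2 = 7.775 kHz, folds to fs − 9.2 kHz = 6.35 kHz.
42.9 kHz mod fs = 11.8 kHz.
11.8 kHz > fs/2 = 7.775 kHz, folds to fs − 11.8 kHz = 3.75 kHz.
5.5 kHz ≤ fs/2 = 7.775 kHz, passes unchanged.
27.85 kHz mod fs = 12.3 kHz.
12.3 kHz > fs/2 = 7.775 kHz, folds to fs − 12.3 kHz = 3.25 kHz.
34.35 kHz mod fs = 3.25 kHz.
3.25 kHz ≤ fs/2 = 7.775 kHz, appears at 3.25 kHz.
27.85 kHz and 34.35 kHz both map to 3.25 kHz.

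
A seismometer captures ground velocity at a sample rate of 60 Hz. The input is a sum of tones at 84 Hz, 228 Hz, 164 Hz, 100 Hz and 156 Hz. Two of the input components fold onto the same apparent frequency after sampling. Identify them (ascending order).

84 Hz, 156 Hz

fs/2 = 30 Hz.
84 Hz mod fs = 24 Hz.
24 Hz ≤ fs/2 = 30 Hz, appears at 24 Hz.
228 Hz mod fs = 48 Hz.
48 Hz > fs/2 = 30 Hz, folds to fs − 48 Hz = 12 Hz.
164 Hz mod fs = 44 Hz.
44 Hz > fs/2 = 30 Hz, folds to fs − 44 Hz = 16 Hz.
100 Hz mod fs = 40 Hz.
40 Hz > fs/2 = 30 Hz, folds to fs − 40 Hz = 20 Hz.
156 Hz mod fs = 36 Hz.
36 Hz > fs/2 = 30 Hz, folds to fs − 36 Hz = 24 Hz.
84 Hz and 156 Hz both map to 24 Hz.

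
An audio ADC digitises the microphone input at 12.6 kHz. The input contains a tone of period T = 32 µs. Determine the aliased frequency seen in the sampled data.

6.05 kHz

T = 32 µs → f = 1/T = 31.25 kHz.
31.25 kHz mod fs = 6.05 kHz.
6.05 kHz ≤ fs/2 = 6.3 kHz, appears at 6.05 kHz.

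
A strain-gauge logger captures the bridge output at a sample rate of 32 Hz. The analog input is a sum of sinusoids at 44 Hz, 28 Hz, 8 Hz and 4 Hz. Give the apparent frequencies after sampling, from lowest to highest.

fs/2 = 16 Hz.
44 Hz mod fs = 12 Hz.
12 Hz ≤ fs/2 = 16 Hz, appears at 12 Hz.
28 Hz > fs/2 = 16 Hz, folds to fs − 28 Hz = 4 Hz.
8 Hz ≤ fs/2 = 16 Hz, passes unchanged.
4 Hz ≤ fs/2 = 16 Hz, passes unchanged.
Distinct values: {4 Hz, 8 Hz, 12 Hz}.

4 Hz, 8 Hz, 12 Hz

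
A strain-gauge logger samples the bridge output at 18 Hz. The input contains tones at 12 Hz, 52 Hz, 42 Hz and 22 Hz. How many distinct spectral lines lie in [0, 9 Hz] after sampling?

fs/2 = 9 Hz.
12 Hz > fs/2 = 9 Hz, folds to fs − 12 Hz = 6 Hz.
52 Hz mod fs = 16 Hz.
16 Hz > fs/2 = 9 Hz, folds to fs − 16 Hz = 2 Hz.
42 Hz mod fs = 6 Hz.
6 Hz ≤ fs/2 = 9 Hz, appears at 6 Hz.
22 Hz mod fs = 4 Hz.
4 Hz ≤ fs/2 = 9 Hz, appears at 4 Hz.
Distinct values: {2 Hz, 4 Hz, 6 Hz} → 3.

3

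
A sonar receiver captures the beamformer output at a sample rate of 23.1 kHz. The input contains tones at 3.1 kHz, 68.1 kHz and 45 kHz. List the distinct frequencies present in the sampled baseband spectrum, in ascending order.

1.2 kHz, 3.1 kHz

fs/2 = 11.55 kHz.
3.1 kHz ≤ fs/2 = 11.55 kHz, passes unchanged.
68.1 kHz mod fs = 21.9 kHz.
21.9 kHz > fs/2 = 11.55 kHz, folds to fs − 21.9 kHz = 1.2 kHz.
45 kHz mod fs = 21.9 kHz.
21.9 kHz > fs/2 = 11.55 kHz, folds to fs − 21.9 kHz = 1.2 kHz.
Distinct values: {1.2 kHz, 3.1 kHz}.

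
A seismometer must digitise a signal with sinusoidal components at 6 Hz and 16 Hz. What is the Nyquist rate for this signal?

Highest-frequency component: 16 Hz.
Nyquist rate = 2 × 16 Hz = 32 Hz.

32 Hz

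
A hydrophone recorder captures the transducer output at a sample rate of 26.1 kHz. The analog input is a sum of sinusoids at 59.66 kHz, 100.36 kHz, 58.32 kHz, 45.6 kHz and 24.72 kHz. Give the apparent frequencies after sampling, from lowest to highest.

1.38 kHz, 4.04 kHz, 6.12 kHz, 6.6 kHz, 7.46 kHz

fs/2 = 13.05 kHz.
59.66 kHz mod fs = 7.46 kHz.
7.46 kHz ≤ fs/2 = 13.05 kHz, appears at 7.46 kHz.
100.36 kHz mod fs = 22.06 kHz.
22.06 kHz > fs/2 = 13.05 kHz, folds to fs − 22.06 kHz = 4.04 kHz.
58.32 kHz mod fs = 6.12 kHz.
6.12 kHz ≤ fs/2 = 13.05 kHz, appears at 6.12 kHz.
45.6 kHz mod fs = 19.5 kHz.
19.5 kHz > fs/2 = 13.05 kHz, folds to fs − 19.5 kHz = 6.6 kHz.
24.72 kHz > fs/2 = 13.05 kHz, folds to fs − 24.72 kHz = 1.38 kHz.
Distinct values: {1.38 kHz, 4.04 kHz, 6.12 kHz, 6.6 kHz, 7.46 kHz}.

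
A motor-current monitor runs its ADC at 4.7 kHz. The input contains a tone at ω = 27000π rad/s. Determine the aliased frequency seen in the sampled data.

ω = 27000π rad/s → f = ω/(2π) = 13500 Hz = 13.5 kHz.
13.5 kHz mod fs = 4.1 kHz.
4.1 kHz > fs/2 = 2.35 kHz, folds to fs − 4.1 kHz = 0.6 kHz.

0.6 kHz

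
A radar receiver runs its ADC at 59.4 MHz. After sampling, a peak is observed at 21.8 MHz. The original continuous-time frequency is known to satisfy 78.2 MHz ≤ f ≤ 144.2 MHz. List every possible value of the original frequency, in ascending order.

Frequencies that alias to 21.8 MHz are k·fs ± 21.8 MHz for integer k ≥ 0.
k=0: 21.8 MHz.
k=1: 37.6 MHz, 81.2 MHz.
k=2: 97 MHz, 140.6 MHz.
k=3: 156.4 MHz, 200 MHz.
Within [78.2 MHz, 144.2 MHz]: 81.2 MHz, 97 MHz, 140.6 MHz.

81.2 MHz, 97 MHz, 140.6 MHz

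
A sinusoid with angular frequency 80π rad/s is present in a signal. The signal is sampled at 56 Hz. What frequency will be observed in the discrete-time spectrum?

ω = 80π rad/s → f = ω/(2π) = 40 Hz.
40 Hz > fs/2 = 28 Hz, folds to fs − 40 Hz = 16 Hz.

16 Hz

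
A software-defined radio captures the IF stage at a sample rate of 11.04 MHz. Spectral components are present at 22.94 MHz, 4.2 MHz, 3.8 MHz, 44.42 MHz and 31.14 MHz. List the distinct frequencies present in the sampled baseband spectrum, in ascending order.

0.26 MHz, 0.86 MHz, 1.98 MHz, 3.8 MHz, 4.2 MHz

fs/2 = 5.52 MHz.
22.94 MHz mod fs = 0.86 MHz.
0.86 MHz ≤ fs/2 = 5.52 MHz, appears at 0.86 MHz.
4.2 MHz ≤ fs/2 = 5.52 MHz, passes unchanged.
3.8 MHz ≤ fs/2 = 5.52 MHz, passes unchanged.
44.42 MHz mod fs = 0.26 MHz.
0.26 MHz ≤ fs/2 = 5.52 MHz, appears at 0.26 MHz.
31.14 MHz mod fs = 9.06 MHz.
9.06 MHz > fs/2 = 5.52 MHz, folds to fs − 9.06 MHz = 1.98 MHz.
Distinct values: {0.26 MHz, 0.86 MHz, 1.98 MHz, 3.8 MHz, 4.2 MHz}.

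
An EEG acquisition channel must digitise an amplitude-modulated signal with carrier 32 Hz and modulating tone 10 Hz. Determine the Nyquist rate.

84 Hz

AM sidebands sit at fc ± fm = 22 Hz and 42 Hz.
Highest-frequency component: 42 Hz.
Nyquist rate = 2 × 42 Hz = 84 Hz.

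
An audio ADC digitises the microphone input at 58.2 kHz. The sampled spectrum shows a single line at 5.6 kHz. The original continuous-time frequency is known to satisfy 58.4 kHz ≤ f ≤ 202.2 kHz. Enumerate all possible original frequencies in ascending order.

Frequencies that alias to 5.6 kHz are k·fs ± 5.6 kHz for integer k ≥ 0.
k=0: 5.6 kHz.
k=1: 52.6 kHz, 63.8 kHz.
k=2: 110.8 kHz, 122 kHz.
k=3: 169 kHz, 180.2 kHz.
k=4: 227.2 kHz, 238.4 kHz.
Within [58.4 kHz, 202.2 kHz]: 63.8 kHz, 110.8 kHz, 122 kHz, 169 kHz, 180.2 kHz.

63.8 kHz, 110.8 kHz, 122 kHz, 169 kHz, 180.2 kHz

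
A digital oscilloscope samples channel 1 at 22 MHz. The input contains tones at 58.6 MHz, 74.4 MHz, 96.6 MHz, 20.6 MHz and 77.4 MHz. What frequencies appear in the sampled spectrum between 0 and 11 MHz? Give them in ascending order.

1.4 MHz, 7.4 MHz, 8.4 MHz, 8.6 MHz, 10.6 MHz

fs/2 = 11 MHz.
58.6 MHz mod fs = 14.6 MHz.
14.6 MHz > fs/2 = 11 MHz, folds to fs − 14.6 MHz = 7.4 MHz.
74.4 MHz mod fs = 8.4 MHz.
8.4 MHz ≤ fs/2 = 11 MHz, appears at 8.4 MHz.
96.6 MHz mod fs = 8.6 MHz.
8.6 MHz ≤ fs/2 = 11 MHz, appears at 8.6 MHz.
20.6 MHz > fs/2 = 11 MHz, folds to fs − 20.6 MHz = 1.4 MHz.
77.4 MHz mod fs = 11.4 MHz.
11.4 MHz > fs/2 = 11 MHz, folds to fs − 11.4 MHz = 10.6 MHz.
Distinct values: {1.4 MHz, 7.4 MHz, 8.4 MHz, 8.6 MHz, 10.6 MHz}.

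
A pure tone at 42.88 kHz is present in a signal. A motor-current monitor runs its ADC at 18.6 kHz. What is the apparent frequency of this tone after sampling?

42.88 kHz mod fs = 5.68 kHz.
5.68 kHz ≤ fs/2 = 9.3 kHz, appears at 5.68 kHz.

5.68 kHz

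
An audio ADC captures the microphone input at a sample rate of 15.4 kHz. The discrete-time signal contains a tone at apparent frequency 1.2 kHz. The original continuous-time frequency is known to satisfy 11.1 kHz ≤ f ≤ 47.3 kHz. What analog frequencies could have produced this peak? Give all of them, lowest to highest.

14.2 kHz, 16.6 kHz, 29.6 kHz, 32 kHz, 45 kHz

Frequencies that alias to 1.2 kHz are k·fs ± 1.2 kHz for integer k ≥ 0.
k=0: 1.2 kHz.
k=1: 14.2 kHz, 16.6 kHz.
k=2: 29.6 kHz, 32 kHz.
k=3: 45 kHz, 47.4 kHz.
k=4: 60.4 kHz, 62.8 kHz.
Within [11.1 kHz, 47.3 kHz]: 14.2 kHz, 16.6 kHz, 29.6 kHz, 32 kHz, 45 kHz.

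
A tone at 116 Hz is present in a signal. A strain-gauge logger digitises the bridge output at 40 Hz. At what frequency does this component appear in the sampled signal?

4 Hz

116 Hz mod fs = 36 Hz.
36 Hz > fs/2 = 20 Hz, folds to fs − 36 Hz = 4 Hz.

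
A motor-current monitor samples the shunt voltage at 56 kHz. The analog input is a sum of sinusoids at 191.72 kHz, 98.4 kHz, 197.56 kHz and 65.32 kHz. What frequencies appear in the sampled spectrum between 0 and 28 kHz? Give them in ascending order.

fs/2 = 28 kHz.
191.72 kHz mod fs = 23.72 kHz.
23.72 kHz ≤ fs/2 = 28 kHz, appears at 23.72 kHz.
98.4 kHz mod fs = 42.4 kHz.
42.4 kHz > fs/2 = 28 kHz, folds to fs − 42.4 kHz = 13.6 kHz.
197.56 kHz mod fs = 29.56 kHz.
29.56 kHz > fs/2 = 28 kHz, folds to fs − 29.56 kHz = 26.44 kHz.
65.32 kHz mod fs = 9.32 kHz.
9.32 kHz ≤ fs/2 = 28 kHz, appears at 9.32 kHz.
Distinct values: {9.32 kHz, 13.6 kHz, 23.72 kHz, 26.44 kHz}.

9.32 kHz, 13.6 kHz, 23.72 kHz, 26.44 kHz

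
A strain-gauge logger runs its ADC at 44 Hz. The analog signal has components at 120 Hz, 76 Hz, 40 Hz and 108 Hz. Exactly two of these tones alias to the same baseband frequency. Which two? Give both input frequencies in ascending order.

76 Hz, 120 Hz

fs/2 = 22 Hz.
120 Hz mod fs = 32 Hz.
32 Hz > fs/2 = 22 Hz, folds to fs − 32 Hz = 12 Hz.
76 Hz mod fs = 32 Hz.
32 Hz > fs/2 = 22 Hz, folds to fs − 32 Hz = 12 Hz.
40 Hz > fs/2 = 22 Hz, folds to fs − 40 Hz = 4 Hz.
108 Hz mod fs = 20 Hz.
20 Hz ≤ fs/2 = 22 Hz, appears at 20 Hz.
76 Hz and 120 Hz both map to 12 Hz.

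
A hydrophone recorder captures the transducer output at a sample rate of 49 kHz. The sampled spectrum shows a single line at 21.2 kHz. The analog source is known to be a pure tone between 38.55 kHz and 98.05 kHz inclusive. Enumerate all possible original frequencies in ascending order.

70.2 kHz, 76.8 kHz

Frequencies that alias to 21.2 kHz are k·fs ± 21.2 kHz for integer k ≥ 0.
k=0: 21.2 kHz.
k=1: 27.8 kHz, 70.2 kHz.
k=2: 76.8 kHz, 119.2 kHz.
k=3: 125.8 kHz, 168.2 kHz.
Within [38.55 kHz, 98.05 kHz]: 70.2 kHz, 76.8 kHz.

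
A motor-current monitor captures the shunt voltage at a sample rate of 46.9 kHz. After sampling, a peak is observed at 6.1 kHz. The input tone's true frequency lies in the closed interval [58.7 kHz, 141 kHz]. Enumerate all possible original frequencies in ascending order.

87.7 kHz, 99.9 kHz, 134.6 kHz

Frequencies that alias to 6.1 kHz are k·fs ± 6.1 kHz for integer k ≥ 0.
k=0: 6.1 kHz.
k=1: 40.8 kHz, 53 kHz.
k=2: 87.7 kHz, 99.9 kHz.
k=3: 134.6 kHz, 146.8 kHz.
k=4: 181.5 kHz, 193.7 kHz.
Within [58.7 kHz, 141 kHz]: 87.7 kHz, 99.9 kHz, 134.6 kHz.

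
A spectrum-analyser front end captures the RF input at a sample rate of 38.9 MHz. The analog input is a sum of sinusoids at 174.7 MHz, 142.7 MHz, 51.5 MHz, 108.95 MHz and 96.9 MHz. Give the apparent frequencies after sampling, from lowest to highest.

7.75 MHz, 12.6 MHz, 12.9 MHz, 19.1 MHz

fs/2 = 19.45 MHz.
174.7 MHz mod fs = 19.1 MHz.
19.1 MHz ≤ fs/2 = 19.45 MHz, appears at 19.1 MHz.
142.7 MHz mod fs = 26 MHz.
26 MHz > fs/2 = 19.45 MHz, folds to fs − 26 MHz = 12.9 MHz.
51.5 MHz mod fs = 12.6 MHz.
12.6 MHz ≤ fs/2 = 19.45 MHz, appears at 12.6 MHz.
108.95 MHz mod fs = 31.15 MHz.
31.15 MHz > fs/2 = 19.45 MHz, folds to fs − 31.15 MHz = 7.75 MHz.
96.9 MHz mod fs = 19.1 MHz.
19.1 MHz ≤ fs/2 = 19.45 MHz, appears at 19.1 MHz.
Distinct values: {7.75 MHz, 12.6 MHz, 12.9 MHz, 19.1 MHz}.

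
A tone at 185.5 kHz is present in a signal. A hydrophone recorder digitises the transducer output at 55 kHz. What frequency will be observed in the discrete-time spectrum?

20.5 kHz

185.5 kHz mod fs = 20.5 kHz.
20.5 kHz ≤ fs/2 = 27.5 kHz, appears at 20.5 kHz.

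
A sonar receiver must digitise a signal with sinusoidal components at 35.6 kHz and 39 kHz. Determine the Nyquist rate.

Highest-frequency component: 39 kHz.
Nyquist rate = 2 × 39 kHz = 78 kHz.

78 kHz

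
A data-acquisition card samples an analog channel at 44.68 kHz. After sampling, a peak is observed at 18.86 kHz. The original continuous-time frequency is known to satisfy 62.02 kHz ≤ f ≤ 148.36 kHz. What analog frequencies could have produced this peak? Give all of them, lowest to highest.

Frequencies that alias to 18.86 kHz are k·fs ± 18.86 kHz for integer k ≥ 0.
k=0: 18.86 kHz.
k=1: 25.82 kHz, 63.54 kHz.
k=2: 70.5 kHz, 108.22 kHz.
k=3: 115.18 kHz, 152.9 kHz.
k=4: 159.86 kHz, 197.58 kHz.
Within [62.02 kHz, 148.36 kHz]: 63.54 kHz, 70.5 kHz, 108.22 kHz, 115.18 kHz.

63.54 kHz, 70.5 kHz, 108.22 kHz, 115.18 kHz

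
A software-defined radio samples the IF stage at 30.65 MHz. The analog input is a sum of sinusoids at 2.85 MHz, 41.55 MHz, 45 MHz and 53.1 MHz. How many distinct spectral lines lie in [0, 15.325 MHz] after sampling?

4

fs/2 = 15.325 MHz.
2.85 MHz ≤ fs/2 = 15.325 MHz, passes unchanged.
41.55 MHz mod fs = 10.9 MHz.
10.9 MHz ≤ fs/2 = 15.325 MHz, appears at 10.9 MHz.
45 MHz mod fs = 14.35 MHz.
14.35 MHz ≤ fs/2 = 15.325 MHz, appears at 14.35 MHz.
53.1 MHz mod fs = 22.45 MHz.
22.45 MHz > fs/2 = 15.325 MHz, folds to fs − 22.45 MHz = 8.2 MHz.
Distinct values: {2.85 MHz, 8.2 MHz, 10.9 MHz, 14.35 MHz} → 4.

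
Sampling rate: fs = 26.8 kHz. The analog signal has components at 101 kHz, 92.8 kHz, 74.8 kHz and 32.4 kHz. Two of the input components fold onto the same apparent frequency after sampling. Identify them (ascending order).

32.4 kHz, 74.8 kHz

fs/2 = 13.4 kHz.
101 kHz mod fs = 20.6 kHz.
20.6 kHz > fs/2 = 13.4 kHz, folds to fs − 20.6 kHz = 6.2 kHz.
92.8 kHz mod fs = 12.4 kHz.
12.4 kHz ≤ fs/2 = 13.4 kHz, appears at 12.4 kHz.
74.8 kHz mod fs = 21.2 kHz.
21.2 kHz > fs/2 = 13.4 kHz, folds to fs − 21.2 kHz = 5.6 kHz.
32.4 kHz mod fs = 5.6 kHz.
5.6 kHz ≤ fs/2 = 13.4 kHz, appears at 5.6 kHz.
32.4 kHz and 74.8 kHz both map to 5.6 kHz.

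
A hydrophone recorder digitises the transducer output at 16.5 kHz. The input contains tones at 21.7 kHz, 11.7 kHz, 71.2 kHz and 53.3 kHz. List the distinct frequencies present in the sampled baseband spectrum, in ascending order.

fs/2 = 8.25 kHz.
21.7 kHz mod fs = 5.2 kHz.
5.2 kHz ≤ fs/2 = 8.25 kHz, appears at 5.2 kHz.
11.7 kHz > fs/2 = 8.25 kHz, folds to fs − 11.7 kHz = 4.8 kHz.
71.2 kHz mod fs = 5.2 kHz.
5.2 kHz ≤ fs/2 = 8.25 kHz, appears at 5.2 kHz.
53.3 kHz mod fs = 3.8 kHz.
3.8 kHz ≤ fs/2 = 8.25 kHz, appears at 3.8 kHz.
Distinct values: {3.8 kHz, 4.8 kHz, 5.2 kHz}.

3.8 kHz, 4.8 kHz, 5.2 kHz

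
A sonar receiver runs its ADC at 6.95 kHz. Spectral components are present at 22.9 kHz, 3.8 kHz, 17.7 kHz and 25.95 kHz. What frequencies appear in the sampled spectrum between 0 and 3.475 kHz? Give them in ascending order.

1.85 kHz, 2.05 kHz, 3.15 kHz

fs/2 = 3.475 kHz.
22.9 kHz mod fs = 2.05 kHz.
2.05 kHz ≤ fs/2 = 3.475 kHz, appears at 2.05 kHz.
3.8 kHz > fs/2 = 3.475 kHz, folds to fs − 3.8 kHz = 3.15 kHz.
17.7 kHz mod fs = 3.8 kHz.
3.8 kHz > fs/2 = 3.475 kHz, folds to fs − 3.8 kHz = 3.15 kHz.
25.95 kHz mod fs = 5.1 kHz.
5.1 kHz > fs/2 = 3.475 kHz, folds to fs − 5.1 kHz = 1.85 kHz.
Distinct values: {1.85 kHz, 2.05 kHz, 3.15 kHz}.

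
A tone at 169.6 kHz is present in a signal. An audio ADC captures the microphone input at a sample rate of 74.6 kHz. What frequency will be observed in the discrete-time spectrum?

169.6 kHz mod fs = 20.4 kHz.
20.4 kHz ≤ fs/2 = 37.3 kHz, appears at 20.4 kHz.

20.4 kHz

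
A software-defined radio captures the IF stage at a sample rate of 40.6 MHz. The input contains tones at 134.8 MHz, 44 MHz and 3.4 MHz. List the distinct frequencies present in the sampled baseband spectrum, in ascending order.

fs/2 = 20.3 MHz.
134.8 MHz mod fs = 13 MHz.
13 MHz ≤ fs/2 = 20.3 MHz, appears at 13 MHz.
44 MHz mod fs = 3.4 MHz.
3.4 MHz ≤ fs/2 = 20.3 MHz, appears at 3.4 MHz.
3.4 MHz ≤ fs/2 = 20.3 MHz, passes unchanged.
Distinct values: {3.4 MHz, 13 MHz}.

3.4 MHz, 13 MHz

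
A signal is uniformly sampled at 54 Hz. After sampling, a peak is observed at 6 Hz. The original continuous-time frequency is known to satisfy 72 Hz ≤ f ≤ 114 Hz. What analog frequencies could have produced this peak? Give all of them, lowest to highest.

102 Hz, 114 Hz

Frequencies that alias to 6 Hz are k·fs ± 6 Hz for integer k ≥ 0.
k=0: 6 Hz.
k=1: 48 Hz, 60 Hz.
k=2: 102 Hz, 114 Hz.
k=3: 156 Hz, 168 Hz.
Within [72 Hz, 114 Hz]: 102 Hz, 114 Hz.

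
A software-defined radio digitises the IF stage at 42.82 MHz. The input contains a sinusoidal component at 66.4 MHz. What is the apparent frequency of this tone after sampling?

19.24 MHz

66.4 MHz mod fs = 23.58 MHz.
23.58 MHz > fs/2 = 21.41 MHz, folds to fs − 23.58 MHz = 19.24 MHz.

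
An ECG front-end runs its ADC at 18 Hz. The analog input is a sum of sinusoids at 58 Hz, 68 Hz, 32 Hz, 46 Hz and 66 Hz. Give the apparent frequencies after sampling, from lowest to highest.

fs/2 = 9 Hz.
58 Hz mod fs = 4 Hz.
4 Hz ≤ fs/2 = 9 Hz, appears at 4 Hz.
68 Hz mod fs = 14 Hz.
14 Hz > fs/2 = 9 Hz, folds to fs − 14 Hz = 4 Hz.
32 Hz mod fs = 14 Hz.
14 Hz > fs/2 = 9 Hz, folds to fs − 14 Hz = 4 Hz.
46 Hz mod fs = 10 Hz.
10 Hz > fs/2 = 9 Hz, folds to fs − 10 Hz = 8 Hz.
66 Hz mod fs = 12 Hz.
12 Hz > fs/2 = 9 Hz, folds to fs − 12 Hz = 6 Hz.
Distinct values: {4 Hz, 6 Hz, 8 Hz}.

4 Hz, 6 Hz, 8 Hz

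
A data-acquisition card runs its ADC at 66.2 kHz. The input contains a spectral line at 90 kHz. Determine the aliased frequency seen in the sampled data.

23.8 kHz

90 kHz mod fs = 23.8 kHz.
23.8 kHz ≤ fs/2 = 33.1 kHz, appears at 23.8 kHz.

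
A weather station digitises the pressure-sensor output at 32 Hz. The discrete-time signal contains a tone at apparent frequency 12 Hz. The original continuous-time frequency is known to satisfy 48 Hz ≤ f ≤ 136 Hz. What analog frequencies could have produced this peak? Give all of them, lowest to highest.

52 Hz, 76 Hz, 84 Hz, 108 Hz, 116 Hz

Frequencies that alias to 12 Hz are k·fs ± 12 Hz for integer k ≥ 0.
k=0: 12 Hz.
k=1: 20 Hz, 44 Hz.
k=2: 52 Hz, 76 Hz.
k=3: 84 Hz, 108 Hz.
k=4: 116 Hz, 140 Hz.
k=5: 148 Hz, 172 Hz.
Within [48 Hz, 136 Hz]: 52 Hz, 76 Hz, 84 Hz, 108 Hz, 116 Hz.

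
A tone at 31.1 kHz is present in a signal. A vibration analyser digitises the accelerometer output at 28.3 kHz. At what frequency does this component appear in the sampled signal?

31.1 kHz mod fs = 2.8 kHz.
2.8 kHz ≤ fs/2 = 14.15 kHz, appears at 2.8 kHz.

2.8 kHz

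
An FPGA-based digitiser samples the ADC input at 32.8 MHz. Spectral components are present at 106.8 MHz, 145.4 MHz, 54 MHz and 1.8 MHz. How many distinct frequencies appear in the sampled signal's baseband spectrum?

fs/2 = 16.4 MHz.
106.8 MHz mod fs = 8.4 MHz.
8.4 MHz ≤ fs/2 = 16.4 MHz, appears at 8.4 MHz.
145.4 MHz mod fs = 14.2 MHz.
14.2 MHz ≤ fs/2 = 16.4 MHz, appears at 14.2 MHz.
54 MHz mod fs = 21.2 MHz.
21.2 MHz > fs/2 = 16.4 MHz, folds to fs − 21.2 MHz = 11.6 MHz.
1.8 MHz ≤ fs/2 = 16.4 MHz, passes unchanged.
Distinct values: {1.8 MHz, 8.4 MHz, 11.6 MHz, 14.2 MHz} → 4.

4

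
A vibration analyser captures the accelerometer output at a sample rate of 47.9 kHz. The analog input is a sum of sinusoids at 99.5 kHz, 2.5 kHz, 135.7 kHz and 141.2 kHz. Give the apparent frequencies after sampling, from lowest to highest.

2.5 kHz, 3.7 kHz, 8 kHz

fs/2 = 23.95 kHz.
99.5 kHz mod fs = 3.7 kHz.
3.7 kHz ≤ fs/2 = 23.95 kHz, appears at 3.7 kHz.
2.5 kHz ≤ fs/2 = 23.95 kHz, passes unchanged.
135.7 kHz mod fs = 39.9 kHz.
39.9 kHz > fs/2 = 23.95 kHz, folds to fs − 39.9 kHz = 8 kHz.
141.2 kHz mod fs = 45.4 kHz.
45.4 kHz > fs/2 = 23.95 kHz, folds to fs − 45.4 kHz = 2.5 kHz.
Distinct values: {2.5 kHz, 3.7 kHz, 8 kHz}.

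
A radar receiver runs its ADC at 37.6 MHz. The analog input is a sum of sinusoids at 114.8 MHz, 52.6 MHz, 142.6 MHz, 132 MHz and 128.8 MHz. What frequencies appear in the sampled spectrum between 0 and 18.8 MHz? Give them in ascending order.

fs/2 = 18.8 MHz.
114.8 MHz mod fs = 2 MHz.
2 MHz ≤ fs/2 = 18.8 MHz, appears at 2 MHz.
52.6 MHz mod fs = 15 MHz.
15 MHz ≤ fs/2 = 18.8 MHz, appears at 15 MHz.
142.6 MHz mod fs = 29.8 MHz.
29.8 MHz > fs/2 = 18.8 MHz, folds to fs − 29.8 MHz = 7.8 MHz.
132 MHz mod fs = 19.2 MHz.
19.2 MHz > fs/2 = 18.8 MHz, folds to fs − 19.2 MHz = 18.4 MHz.
128.8 MHz mod fs = 16 MHz.
16 MHz ≤ fs/2 = 18.8 MHz, appears at 16 MHz.
Distinct values: {2 MHz, 7.8 MHz, 15 MHz, 16 MHz, 18.4 MHz}.

2 MHz, 7.8 MHz, 15 MHz, 16 MHz, 18.4 MHz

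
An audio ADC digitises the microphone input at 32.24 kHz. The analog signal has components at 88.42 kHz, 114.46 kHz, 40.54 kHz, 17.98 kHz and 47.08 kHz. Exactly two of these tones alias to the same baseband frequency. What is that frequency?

8.3 kHz

fs/2 = 16.12 kHz.
88.42 kHz mod fs = 23.94 kHz.
23.94 kHz > fs/2 = 16.12 kHz, folds to fs − 23.94 kHz = 8.3 kHz.
114.46 kHz mod fs = 17.74 kHz.
17.74 kHz > fs/2 = 16.12 kHz, folds to fs − 17.74 kHz = 14.5 kHz.
40.54 kHz mod fs = 8.3 kHz.
8.3 kHz ≤ fs/2 = 16.12 kHz, appears at 8.3 kHz.
17.98 kHz > fs/2 = 16.12 kHz, folds to fs − 17.98 kHz = 14.26 kHz.
47.08 kHz mod fs = 14.84 kHz.
14.84 kHz ≤ fs/2 = 16.12 kHz, appears at 14.84 kHz.
40.54 kHz and 88.42 kHz both map to 8.3 kHz.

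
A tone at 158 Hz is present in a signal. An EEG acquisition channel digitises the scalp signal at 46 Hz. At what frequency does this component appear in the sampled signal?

20 Hz

158 Hz mod fs = 20 Hz.
20 Hz ≤ fs/2 = 23 Hz, appears at 20 Hz.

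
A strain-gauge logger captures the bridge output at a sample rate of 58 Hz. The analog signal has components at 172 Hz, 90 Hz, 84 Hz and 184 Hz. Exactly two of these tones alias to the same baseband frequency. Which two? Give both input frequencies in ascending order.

fs/2 = 29 Hz.
172 Hz mod fs = 56 Hz.
56 Hz > fs/2 = 29 Hz, folds to fs − 56 Hz = 2 Hz.
90 Hz mod fs = 32 Hz.
32 Hz > fs/2 = 29 Hz, folds to fs − 32 Hz = 26 Hz.
84 Hz mod fs = 26 Hz.
26 Hz ≤ fs/2 = 29 Hz, appears at 26 Hz.
184 Hz mod fs = 10 Hz.
10 Hz ≤ fs/2 = 29 Hz, appears at 10 Hz.
84 Hz and 90 Hz both map to 26 Hz.

84 Hz, 90 Hz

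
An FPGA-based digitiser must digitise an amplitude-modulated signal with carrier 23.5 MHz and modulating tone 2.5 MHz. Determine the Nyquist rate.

AM sidebands sit at fc ± fm = 21 MHz and 26 MHz.
Highest-frequency component: 26 MHz.
Nyquist rate = 2 × 26 MHz = 52 MHz.

52 MHz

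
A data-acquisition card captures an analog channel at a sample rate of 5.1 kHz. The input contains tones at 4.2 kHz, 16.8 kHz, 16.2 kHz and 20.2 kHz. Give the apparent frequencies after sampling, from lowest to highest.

0.2 kHz, 0.9 kHz, 1.5 kHz

fs/2 = 2.55 kHz.
4.2 kHz > fs/2 = 2.55 kHz, folds to fs − 4.2 kHz = 0.9 kHz.
16.8 kHz mod fs = 1.5 kHz.
1.5 kHz ≤ fs/2 = 2.55 kHz, appears at 1.5 kHz.
16.2 kHz mod fs = 0.9 kHz.
0.9 kHz ≤ fs/2 = 2.55 kHz, appears at 0.9 kHz.
20.2 kHz mod fs = 4.9 kHz.
4.9 kHz > fs/2 = 2.55 kHz, folds to fs − 4.9 kHz = 0.2 kHz.
Distinct values: {0.2 kHz, 0.9 kHz, 1.5 kHz}.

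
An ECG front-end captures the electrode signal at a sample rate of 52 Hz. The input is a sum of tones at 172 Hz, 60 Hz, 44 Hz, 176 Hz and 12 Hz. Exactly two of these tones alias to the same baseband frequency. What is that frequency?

fs/2 = 26 Hz.
172 Hz mod fs = 16 Hz.
16 Hz ≤ fs/2 = 26 Hz, appears at 16 Hz.
60 Hz mod fs = 8 Hz.
8 Hz ≤ fs/2 = 26 Hz, appears at 8 Hz.
44 Hz > fs/2 = 26 Hz, folds to fs − 44 Hz = 8 Hz.
176 Hz mod fs = 20 Hz.
20 Hz ≤ fs/2 = 26 Hz, appears at 20 Hz.
12 Hz ≤ fs/2 = 26 Hz, passes unchanged.
44 Hz and 60 Hz both map to 8 Hz.

8 Hz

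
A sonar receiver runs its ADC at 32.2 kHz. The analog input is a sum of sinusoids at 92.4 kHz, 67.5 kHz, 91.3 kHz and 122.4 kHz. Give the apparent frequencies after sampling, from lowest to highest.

fs/2 = 16.1 kHz.
92.4 kHz mod fs = 28 kHz.
28 kHz > fs/2 = 16.1 kHz, folds to fs − 28 kHz = 4.2 kHz.
67.5 kHz mod fs = 3.1 kHz.
3.1 kHz ≤ fs/2 = 16.1 kHz, appears at 3.1 kHz.
91.3 kHz mod fs = 26.9 kHz.
26.9 kHz > fs/2 = 16.1 kHz, folds to fs − 26.9 kHz = 5.3 kHz.
122.4 kHz mod fs = 25.8 kHz.
25.8 kHz > fs/2 = 16.1 kHz, folds to fs − 25.8 kHz = 6.4 kHz.
Distinct values: {3.1 kHz, 4.2 kHz, 5.3 kHz, 6.4 kHz}.

3.1 kHz, 4.2 kHz, 5.3 kHz, 6.4 kHz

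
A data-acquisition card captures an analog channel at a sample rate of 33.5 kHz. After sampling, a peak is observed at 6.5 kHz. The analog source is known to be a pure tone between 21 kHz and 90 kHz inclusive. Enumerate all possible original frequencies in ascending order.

Frequencies that alias to 6.5 kHz are k·fs ± 6.5 kHz for integer k ≥ 0.
k=0: 6.5 kHz.
k=1: 27 kHz, 40 kHz.
k=2: 60.5 kHz, 73.5 kHz.
k=3: 94 kHz, 107 kHz.
Within [21 kHz, 90 kHz]: 27 kHz, 40 kHz, 60.5 kHz, 73.5 kHz.

27 kHz, 40 kHz, 60.5 kHz, 73.5 kHz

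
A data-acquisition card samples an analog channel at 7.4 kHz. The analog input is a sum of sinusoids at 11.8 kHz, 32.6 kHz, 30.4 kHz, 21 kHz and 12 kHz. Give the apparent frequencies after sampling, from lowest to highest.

fs/2 = 3.7 kHz.
11.8 kHz mod fs = 4.4 kHz.
4.4 kHz > fs/2 = 3.7 kHz, folds to fs − 4.4 kHz = 3 kHz.
32.6 kHz mod fs = 3 kHz.
3 kHz ≤ fs/2 = 3.7 kHz, appears at 3 kHz.
30.4 kHz mod fs = 0.8 kHz.
0.8 kHz ≤ fs/2 = 3.7 kHz, appears at 0.8 kHz.
21 kHz mod fs = 6.2 kHz.
6.2 kHz > fs/2 = 3.7 kHz, folds to fs − 6.2 kHz = 1.2 kHz.
12 kHz mod fs = 4.6 kHz.
4.6 kHz > fs/2 = 3.7 kHz, folds to fs − 4.6 kHz = 2.8 kHz.
Distinct values: {0.8 kHz, 1.2 kHz, 2.8 kHz, 3 kHz}.

0.8 kHz, 1.2 kHz, 2.8 kHz, 3 kHz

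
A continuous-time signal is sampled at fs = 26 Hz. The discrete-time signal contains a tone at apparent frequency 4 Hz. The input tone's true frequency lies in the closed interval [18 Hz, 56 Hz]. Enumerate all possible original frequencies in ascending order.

Frequencies that alias to 4 Hz are k·fs ± 4 Hz for integer k ≥ 0.
k=0: 4 Hz.
k=1: 22 Hz, 30 Hz.
k=2: 48 Hz, 56 Hz.
k=3: 74 Hz, 82 Hz.
Within [18 Hz, 56 Hz]: 22 Hz, 30 Hz, 48 Hz, 56 Hz.

22 Hz, 30 Hz, 48 Hz, 56 Hz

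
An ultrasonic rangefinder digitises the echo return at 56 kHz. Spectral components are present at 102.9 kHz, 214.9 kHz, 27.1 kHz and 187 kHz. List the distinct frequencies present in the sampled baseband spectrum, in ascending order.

9.1 kHz, 19 kHz, 27.1 kHz

fs/2 = 28 kHz.
102.9 kHz mod fs = 46.9 kHz.
46.9 kHz > fs/2 = 28 kHz, folds to fs − 46.9 kHz = 9.1 kHz.
214.9 kHz mod fs = 46.9 kHz.
46.9 kHz > fs/2 = 28 kHz, folds to fs − 46.9 kHz = 9.1 kHz.
27.1 kHz ≤ fs/2 = 28 kHz, passes unchanged.
187 kHz mod fs = 19 kHz.
19 kHz ≤ fs/2 = 28 kHz, appears at 19 kHz.
Distinct values: {9.1 kHz, 19 kHz, 27.1 kHz}.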